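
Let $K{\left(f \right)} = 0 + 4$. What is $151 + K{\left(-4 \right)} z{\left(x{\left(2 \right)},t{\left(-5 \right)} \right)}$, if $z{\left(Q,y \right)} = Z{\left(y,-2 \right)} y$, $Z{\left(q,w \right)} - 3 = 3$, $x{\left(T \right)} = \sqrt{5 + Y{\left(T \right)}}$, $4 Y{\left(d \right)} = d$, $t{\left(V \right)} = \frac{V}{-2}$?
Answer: $211$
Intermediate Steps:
$t{\left(V \right)} = - \frac{V}{2}$ ($t{\left(V \right)} = V \left(- \frac{1}{2}\right) = - \frac{V}{2}$)
$Y{\left(d \right)} = \frac{d}{4}$
$K{\left(f \right)} = 4$
$x{\left(T \right)} = \sqrt{5 + \frac{T}{4}}$
$Z{\left(q,w \right)} = 6$ ($Z{\left(q,w \right)} = 3 + 3 = 6$)
$z{\left(Q,y \right)} = 6 y$
$151 + K{\left(-4 \right)} z{\left(x{\left(2 \right)},t{\left(-5 \right)} \right)} = 151 + 4 \cdot 6 \left(\left(- \frac{1}{2}\right) \left(-5\right)\right) = 151 + 4 \cdot 6 \cdot \frac{5}{2} = 151 + 4 \cdot 15 = 151 + 60 = 211$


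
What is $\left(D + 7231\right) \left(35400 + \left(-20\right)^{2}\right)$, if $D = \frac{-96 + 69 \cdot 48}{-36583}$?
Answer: $\frac{9470118760600}{36583} \approx 2.5887 \cdot 10^{8}$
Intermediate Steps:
$D = - \frac{3216}{36583}$ ($D = \left(-96 + 3312\right) \left(- \frac{1}{36583}\right) = 3216 \left(- \frac{1}{36583}\right) = - \frac{3216}{36583} \approx -0.08791$)
$\left(D + 7231\right) \left(35400 + \left(-20\right)^{2}\right) = \left(- \frac{3216}{36583} + 7231\right) \left(35400 + \left(-20\right)^{2}\right) = \frac{264528457 \left(35400 + 400\right)}{36583} = \frac{264528457}{36583} \cdot 35800 = \frac{9470118760600}{36583}$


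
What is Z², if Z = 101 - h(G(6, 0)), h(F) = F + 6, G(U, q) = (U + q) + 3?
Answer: 7396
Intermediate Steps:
G(U, q) = 3 + U + q
h(F) = 6 + F
Z = 86 (Z = 101 - (6 + (3 + 6 + 0)) = 101 - (6 + 9) = 101 - 1*15 = 101 - 15 = 86)
Z² = 86² = 7396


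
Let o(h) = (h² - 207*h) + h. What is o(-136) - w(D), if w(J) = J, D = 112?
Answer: 46400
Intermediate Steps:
o(h) = h² - 206*h
o(-136) - w(D) = -136*(-206 - 136) - 1*112 = -136*(-342) - 112 = 46512 - 112 = 46400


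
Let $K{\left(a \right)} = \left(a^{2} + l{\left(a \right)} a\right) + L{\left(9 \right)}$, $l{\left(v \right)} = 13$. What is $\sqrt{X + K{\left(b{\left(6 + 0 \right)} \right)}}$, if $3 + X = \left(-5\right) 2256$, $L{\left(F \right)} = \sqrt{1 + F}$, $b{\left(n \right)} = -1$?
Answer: $\sqrt{-11295 + \sqrt{10}} \approx 106.26 i$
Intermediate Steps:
$K{\left(a \right)} = \sqrt{10} + a^{2} + 13 a$ ($K{\left(a \right)} = \left(a^{2} + 13 a\right) + \sqrt{1 + 9} = \left(a^{2} + 13 a\right) + \sqrt{10} = \sqrt{10} + a^{2} + 13 a$)
$X = -11283$ ($X = -3 - 11280 = -11283$)
$\sqrt{X + K{\left(b{\left(6 + 0 \right)} \right)}} = \sqrt{-11283 + \left(\sqrt{10} + \left(-1\right)^{2} + 13 \left(-1\right)\right)} = \sqrt{-11283 + \left(\sqrt{10} + 1 - 13\right)} = \sqrt{-11283 - \left(12 - \sqrt{10}\right)} = \sqrt{-11295 + \sqrt{10}}$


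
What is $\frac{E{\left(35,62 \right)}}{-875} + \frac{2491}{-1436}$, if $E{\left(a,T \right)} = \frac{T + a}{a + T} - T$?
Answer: $- \frac{2092029}{1256500} \approx -1.665$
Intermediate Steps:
$E{\left(a,T \right)} = 1 - T$ ($E{\left(a,T \right)} = \frac{T + a}{T + a} - T = 1 - T$)
$\frac{E{\left(35,62 \right)}}{-875} + \frac{2491}{-1436} = \frac{1 - 62}{-875} + \frac{2491}{-1436} = \left(1 - 62\right) \left(- \frac{1}{875}\right) + 2491 \left(- \frac{1}{1436}\right) = \left(-61\right) \left(- \frac{1}{875}\right) - \frac{2491}{1436} = \frac{61}{875} - \frac{2491}{1436} = - \frac{2092029}{1256500}$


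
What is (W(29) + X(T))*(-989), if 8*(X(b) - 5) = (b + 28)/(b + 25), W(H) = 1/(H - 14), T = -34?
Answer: -101867/20 ≈ -5093.4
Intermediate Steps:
W(H) = 1/(-14 + H)
X(b) = 5 + (28 + b)/(8*(25 + b)) (X(b) = 5 + ((b + 28)/(b + 25))/8 = 5 + ((28 + b)/(25 + b))/8 = 5 + (28 + b)/(8*(25 + b)))
(W(29) + X(T))*(-989) = (1/(-14 + 29) + (1028 + 41*(-34))/(8*(25 - 34)))*(-989) = (1/15 + (⅛)*(1028 - 1394)/(-9))*(-989) = (1/15 + (⅛)*(-⅑)*(-366))*(-989) = (1/15 + 61/12)*(-989) = (103/20)*(-989) = -101867/20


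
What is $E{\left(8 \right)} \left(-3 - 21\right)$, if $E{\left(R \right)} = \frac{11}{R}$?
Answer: $-33$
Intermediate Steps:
$E{\left(8 \right)} \left(-3 - 21\right) = \frac{11}{8} \left(-3 - 21\right) = 11 \cdot \frac{1}{8} \left(-24\right) = \frac{11}{8} \left(-24\right) = -33$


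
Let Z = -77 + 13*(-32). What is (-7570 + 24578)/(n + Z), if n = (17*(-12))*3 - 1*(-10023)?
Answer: 8504/4459 ≈ 1.9072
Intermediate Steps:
n = 9411 (n = -204*3 + 10023 = -612 + 10023 = 9411)
Z = -493 (Z = -77 - 416 = -493)
(-7570 + 24578)/(n + Z) = (-7570 + 24578)/(9411 - 493) = 17008/8918 = 17008*(1/8918) = 8504/4459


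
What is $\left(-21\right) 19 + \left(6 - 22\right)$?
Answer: $-415$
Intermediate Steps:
$\left(-21\right) 19 + \left(6 - 22\right) = -399 + \left(6 - 22\right) = -399 - 16 = -415$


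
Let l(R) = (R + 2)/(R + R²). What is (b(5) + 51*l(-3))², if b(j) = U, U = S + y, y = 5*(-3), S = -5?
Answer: 3249/4 ≈ 812.25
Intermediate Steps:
y = -15
l(R) = (2 + R)/(R + R²)
U = -20 (U = -5 - 15 = -20)
b(j) = -20
(b(5) + 51*l(-3))² = (-20 + 51*((2 - 3)/((-3)*(1 - 3))))² = (-20 + 51*(-⅓*(-1)/(-2)))² = (-20 + 51*(-⅓*(-½)*(-1)))² = (-20 + 51*(-⅙))² = (-20 - 17/2)² = (-57/2)² = 3249/4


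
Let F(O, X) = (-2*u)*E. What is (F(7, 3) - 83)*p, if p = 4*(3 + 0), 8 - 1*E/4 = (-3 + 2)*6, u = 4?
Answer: -6372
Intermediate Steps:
E = 56 (E = 32 - 4*(-3 + 2)*6 = 32 - (-4)*6 = 32 - 4*(-6) = 32 + 24 = 56)
F(O, X) = -448 (F(O, X) = -2*4*56 = -8*56 = -448)
p = 12 (p = 4*3 = 12)
(F(7, 3) - 83)*p = (-448 - 83)*12 = -531*12 = -6372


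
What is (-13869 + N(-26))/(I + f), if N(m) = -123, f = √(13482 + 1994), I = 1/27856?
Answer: 389761152/12008706446335 - 21714373300224*√3869/12008706446335 ≈ -112.47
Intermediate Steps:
I = 1/27856 ≈ 3.5899e-5
f = 2*√3869 (f = √15476 = 2*√3869 ≈ 124.40)
(-13869 + N(-26))/(I + f) = (-13869 - 123)/(1/27856 + 2*√3869) = -13992/(1/27856 + 2*√3869)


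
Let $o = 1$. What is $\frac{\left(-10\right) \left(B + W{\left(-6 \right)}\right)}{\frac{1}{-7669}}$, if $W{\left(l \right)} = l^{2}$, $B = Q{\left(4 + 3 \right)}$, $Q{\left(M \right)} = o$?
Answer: $2837530$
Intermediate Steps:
$Q{\left(M \right)} = 1$
$B = 1$
$\frac{\left(-10\right) \left(B + W{\left(-6 \right)}\right)}{\frac{1}{-7669}} = \frac{\left(-10\right) \left(1 + \left(-6\right)^{2}\right)}{\frac{1}{-7669}} = \frac{\left(-10\right) \left(1 + 36\right)}{- \frac{1}{7669}} = \left(-10\right) 37 \left(-7669\right) = \left(-370\right) \left(-7669\right) = 2837530$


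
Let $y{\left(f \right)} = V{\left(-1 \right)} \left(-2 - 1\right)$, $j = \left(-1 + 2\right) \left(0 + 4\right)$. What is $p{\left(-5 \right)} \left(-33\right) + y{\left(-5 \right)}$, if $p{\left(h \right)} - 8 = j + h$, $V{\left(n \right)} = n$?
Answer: $-228$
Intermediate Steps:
$j = 4$ ($j = 1 \cdot 4 = 4$)
$y{\left(f \right)} = 3$ ($y{\left(f \right)} = - (-2 - 1) = \left(-1\right) \left(-3\right) = 3$)
$p{\left(h \right)} = 12 + h$ ($p{\left(h \right)} = 8 + \left(4 + h\right) = 12 + h$)
$p{\left(-5 \right)} \left(-33\right) + y{\left(-5 \right)} = \left(12 - 5\right) \left(-33\right) + 3 = 7 \left(-33\right) + 3 = -231 + 3 = -228$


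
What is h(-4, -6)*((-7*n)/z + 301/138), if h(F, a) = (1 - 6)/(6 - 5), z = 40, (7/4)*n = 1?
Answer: -718/69 ≈ -10.406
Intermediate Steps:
n = 4/7 (n = (4/7)*1 = 4/7 ≈ 0.57143)
h(F, a) = -5 (h(F, a) = -5/1 = -5*1 = -5)
h(-4, -6)*((-7*n)/z + 301/138) = -5*(-7*4/7/40 + 301/138) = -5*(-4*1/40 + 301*(1/138)) = -5*(-1/10 + 301/138) = -5*718/345 = -718/69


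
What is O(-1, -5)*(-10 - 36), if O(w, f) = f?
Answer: 230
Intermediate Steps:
O(-1, -5)*(-10 - 36) = -5*(-10 - 36) = -5*(-46) = 230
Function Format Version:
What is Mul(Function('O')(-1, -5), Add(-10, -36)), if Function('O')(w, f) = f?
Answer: 230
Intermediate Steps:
Mul(Function('O')(-1, -5), Add(-10, -36)) = Mul(-5, Add(-10, -36)) = Mul(-5, -46) = 230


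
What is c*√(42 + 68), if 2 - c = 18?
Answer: -16*√110 ≈ -167.81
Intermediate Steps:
c = -16 (c = 2 - 1*18 = 2 - 18 = -16)
c*√(42 + 68) = -16*√(42 + 68) = -16*√110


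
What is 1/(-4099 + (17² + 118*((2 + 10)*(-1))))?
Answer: -1/5226 ≈ -0.00019135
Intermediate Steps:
1/(-4099 + (17² + 118*((2 + 10)*(-1)))) = 1/(-4099 + (289 + 118*(12*(-1)))) = 1/(-4099 + (289 + 118*(-12))) = 1/(-4099 + (289 - 1416)) = 1/(-4099 - 1127) = 1/(-5226) = -1/5226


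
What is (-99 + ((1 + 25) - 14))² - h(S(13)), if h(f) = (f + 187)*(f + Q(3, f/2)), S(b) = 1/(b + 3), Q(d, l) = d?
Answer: 1791007/256 ≈ 6996.1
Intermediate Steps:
S(b) = 1/(3 + b)
h(f) = (3 + f)*(187 + f) (h(f) = (f + 187)*(f + 3) = (187 + f)*(3 + f) = (3 + f)*(187 + f))
(-99 + ((1 + 25) - 14))² - h(S(13)) = (-99 + ((1 + 25) - 14))² - (561 + (1/(3 + 13))² + 190/(3 + 13)) = (-99 + (26 - 14))² - (561 + (1/16)² + 190/16) = (-99 + 12)² - (561 + (1/16)² + 190*(1/16)) = (-87)² - (561 + 1/256 + 95/8) = 7569 - 1*146657/256 = 7569 - 146657/256 = 1791007/256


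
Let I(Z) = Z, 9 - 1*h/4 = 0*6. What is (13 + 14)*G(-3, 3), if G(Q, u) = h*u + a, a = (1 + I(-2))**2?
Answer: 2943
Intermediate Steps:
h = 36 (h = 36 - 0*6 = 36 - 4*0 = 36 + 0 = 36)
a = 1 (a = (1 - 2)**2 = (-1)**2 = 1)
G(Q, u) = 1 + 36*u (G(Q, u) = 36*u + 1 = 1 + 36*u)
(13 + 14)*G(-3, 3) = (13 + 14)*(1 + 36*3) = 27*(1 + 108) = 27*109 = 2943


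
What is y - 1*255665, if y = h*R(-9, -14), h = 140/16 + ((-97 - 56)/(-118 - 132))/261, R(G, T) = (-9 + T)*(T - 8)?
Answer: -1821463273/7250 ≈ -2.5124e+5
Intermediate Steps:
R(G, T) = (-9 + T)*(-8 + T)
h = 126909/14500 (h = 140*(1/16) - 153/(-250)*(1/261) = 35/4 - 153*(-1/250)*(1/261) = 35/4 + (153/250)*(1/261) = 35/4 + 17/7250 = 126909/14500 ≈ 8.7523)
y = 32107977/7250 (y = 126909*(72 + (-14)² - 17*(-14))/14500 = 126909*(72 + 196 + 238)/14500 = (126909/14500)*506 = 32107977/7250 ≈ 4428.7)
y - 1*255665 = 32107977/7250 - 1*255665 = 32107977/7250 - 255665 = -1821463273/7250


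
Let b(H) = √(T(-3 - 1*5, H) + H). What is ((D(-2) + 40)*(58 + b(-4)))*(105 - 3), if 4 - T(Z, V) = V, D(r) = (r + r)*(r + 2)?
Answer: 244800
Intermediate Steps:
D(r) = 2*r*(2 + r) (D(r) = (2*r)*(2 + r) = 2*r*(2 + r))
T(Z, V) = 4 - V
b(H) = 2 (b(H) = √((4 - H) + H) = √4 = 2)
((D(-2) + 40)*(58 + b(-4)))*(105 - 3) = ((2*(-2)*(2 - 2) + 40)*(58 + 2))*(105 - 3) = ((2*(-2)*0 + 40)*60)*102 = ((0 + 40)*60)*102 = (40*60)*102 = 2400*102 = 244800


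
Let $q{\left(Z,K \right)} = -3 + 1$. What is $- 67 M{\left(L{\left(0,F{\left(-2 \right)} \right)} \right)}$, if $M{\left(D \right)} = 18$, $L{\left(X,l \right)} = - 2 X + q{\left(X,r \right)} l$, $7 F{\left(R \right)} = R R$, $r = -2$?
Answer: $-1206$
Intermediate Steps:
$q{\left(Z,K \right)} = -2$
$F{\left(R \right)} = \frac{R^{2}}{7}$ ($F{\left(R \right)} = \frac{R R}{7} = \frac{R^{2}}{7}$)
$L{\left(X,l \right)} = - 2 X - 2 l$
$- 67 M{\left(L{\left(0,F{\left(-2 \right)} \right)} \right)} = \left(-67\right) 18 = -1206$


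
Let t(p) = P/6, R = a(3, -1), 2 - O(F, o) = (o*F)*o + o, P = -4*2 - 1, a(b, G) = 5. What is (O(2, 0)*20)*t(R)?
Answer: -60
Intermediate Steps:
P = -9 (P = -8 - 1 = -9)
O(F, o) = 2 - o - F*o**2 (O(F, o) = 2 - ((o*F)*o + o) = 2 - ((F*o)*o + o) = 2 - (F*o**2 + o) = 2 - (o + F*o**2) = 2 + (-o - F*o**2) = 2 - o - F*o**2)
R = 5
t(p) = -3/2 (t(p) = -9/6 = -9*1/6 = -3/2)
(O(2, 0)*20)*t(R) = ((2 - 1*0 - 1*2*0**2)*20)*(-3/2) = ((2 + 0 - 1*2*0)*20)*(-3/2) = ((2 + 0 + 0)*20)*(-3/2) = (2*20)*(-3/2) = 40*(-3/2) = -60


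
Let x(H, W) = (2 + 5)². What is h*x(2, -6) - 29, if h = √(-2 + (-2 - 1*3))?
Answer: -29 + 49*I*√7 ≈ -29.0 + 129.64*I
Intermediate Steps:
h = I*√7 (h = √(-2 + (-2 - 3)) = √(-2 - 5) = √(-7) = I*√7 ≈ 2.6458*I)
x(H, W) = 49 (x(H, W) = 7² = 49)
h*x(2, -6) - 29 = (I*√7)*49 - 29 = 49*I*√7 - 29 = -29 + 49*I*√7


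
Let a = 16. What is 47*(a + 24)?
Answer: 1880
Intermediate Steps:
47*(a + 24) = 47*(16 + 24) = 47*40 = 1880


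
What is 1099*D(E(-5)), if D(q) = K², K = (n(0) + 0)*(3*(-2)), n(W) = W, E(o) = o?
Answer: 0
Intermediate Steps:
K = 0 (K = (0 + 0)*(3*(-2)) = 0*(-6) = 0)
D(q) = 0 (D(q) = 0² = 0)
1099*D(E(-5)) = 1099*0 = 0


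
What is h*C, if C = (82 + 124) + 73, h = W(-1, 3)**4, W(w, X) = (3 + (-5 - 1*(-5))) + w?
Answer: 4464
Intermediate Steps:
W(w, X) = 3 + w (W(w, X) = (3 + (-5 + 5)) + w = (3 + 0) + w = 3 + w)
h = 16 (h = (3 - 1)**4 = 2**4 = 16)
C = 279 (C = 206 + 73 = 279)
h*C = 16*279 = 4464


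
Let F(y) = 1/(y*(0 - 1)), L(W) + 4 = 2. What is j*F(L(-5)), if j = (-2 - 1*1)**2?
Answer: 9/2 ≈ 4.5000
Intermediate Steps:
L(W) = -2 (L(W) = -4 + 2 = -2)
j = 9 (j = (-2 - 1)**2 = (-3)**2 = 9)
F(y) = -1/y (F(y) = 1/(y*(-1)) = 1/(-y) = -1/y)
j*F(L(-5)) = 9*(-1/(-2)) = 9*(-1*(-1/2)) = 9*(1/2) = 9/2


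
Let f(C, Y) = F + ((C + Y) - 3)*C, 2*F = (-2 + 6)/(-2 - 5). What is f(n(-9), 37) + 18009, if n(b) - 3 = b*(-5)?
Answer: 153613/7 ≈ 21945.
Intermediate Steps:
n(b) = 3 - 5*b (n(b) = 3 + b*(-5) = 3 - 5*b)
F = -2/7 (F = ((-2 + 6)/(-2 - 5))/2 = (4/(-7))/2 = (4*(-1/7))/2 = (1/2)*(-4/7) = -2/7 ≈ -0.28571)
f(C, Y) = -2/7 + C*(-3 + C + Y) (f(C, Y) = -2/7 + ((C + Y) - 3)*C = -2/7 + (-3 + C + Y)*C = -2/7 + C*(-3 + C + Y))
f(n(-9), 37) + 18009 = (-2/7 + (3 - 5*(-9))**2 - 3*(3 - 5*(-9)) + (3 - 5*(-9))*37) + 18009 = (-2/7 + (3 + 45)**2 - 3*(3 + 45) + (3 + 45)*37) + 18009 = (-2/7 + 48**2 - 3*48 + 48*37) + 18009 = (-2/7 + 2304 - 144 + 1776) + 18009 = 27550/7 + 18009 = 153613/7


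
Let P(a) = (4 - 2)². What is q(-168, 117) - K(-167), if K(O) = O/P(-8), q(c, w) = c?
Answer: -505/4 ≈ -126.25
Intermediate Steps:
P(a) = 4 (P(a) = 2² = 4)
K(O) = O/4
q(-168, 117) - K(-167) = -168 - (-167)/4 = -168 - 1*(-167/4) = -168 + 167/4 = -505/4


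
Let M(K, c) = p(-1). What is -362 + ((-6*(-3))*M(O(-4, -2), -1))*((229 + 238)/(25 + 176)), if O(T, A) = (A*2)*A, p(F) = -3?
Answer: -32660/67 ≈ -487.46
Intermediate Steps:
O(T, A) = 2*A**2 (O(T, A) = (2*A)*A = 2*A**2)
M(K, c) = -3
-362 + ((-6*(-3))*M(O(-4, -2), -1))*((229 + 238)/(25 + 176)) = -362 + (-6*(-3)*(-3))*((229 + 238)/(25 + 176)) = -362 + (18*(-3))*(467/201) = -362 - 25218/201 = -362 - 54*467/201 = -362 - 8406/67 = -32660/67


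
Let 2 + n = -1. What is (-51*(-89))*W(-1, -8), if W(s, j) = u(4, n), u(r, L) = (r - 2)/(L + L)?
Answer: -1513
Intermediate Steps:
n = -3 (n = -2 - 1 = -3)
u(r, L) = (-2 + r)/(2*L) (u(r, L) = (-2 + r)/((2*L)) = (-2 + r)*(1/(2*L)) = (-2 + r)/(2*L))
W(s, j) = -⅓ (W(s, j) = (½)*(-2 + 4)/(-3) = (½)*(-⅓)*2 = -⅓)
(-51*(-89))*W(-1, -8) = -51*(-89)*(-⅓) = 4539*(-⅓) = -1513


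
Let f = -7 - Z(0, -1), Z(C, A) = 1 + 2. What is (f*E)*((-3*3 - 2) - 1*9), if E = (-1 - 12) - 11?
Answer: -4800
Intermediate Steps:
Z(C, A) = 3
f = -10 (f = -7 - 1*3 = -7 - 3 = -10)
E = -24 (E = -13 - 11 = -24)
(f*E)*((-3*3 - 2) - 1*9) = (-10*(-24))*((-3*3 - 2) - 1*9) = 240*((-9 - 2) - 9) = 240*(-11 - 9) = 240*(-20) = -4800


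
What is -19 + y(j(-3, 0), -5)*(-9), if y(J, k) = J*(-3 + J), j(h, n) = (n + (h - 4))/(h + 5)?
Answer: -895/4 ≈ -223.75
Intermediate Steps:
j(h, n) = (-4 + h + n)/(5 + h) (j(h, n) = (n + (-4 + h))/(5 + h) = (-4 + h + n)/(5 + h))
-19 + y(j(-3, 0), -5)*(-9) = -19 + (((-4 - 3 + 0)/(5 - 3))*(-3 + (-4 - 3 + 0)/(5 - 3)))*(-9) = -19 + ((-7/2)*(-3 - 7/2))*(-9) = -19 + (((½)*(-7))*(-3 + (½)*(-7)))*(-9) = -19 - 7*(-3 - 7/2)/2*(-9) = -19 - 7/2*(-13/2)*(-9) = -19 + (91/4)*(-9) = -19 - 819/4 = -895/4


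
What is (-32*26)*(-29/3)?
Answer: 24128/3 ≈ 8042.7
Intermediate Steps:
(-32*26)*(-29/3) = -(-24128)/3 = -832*(-29/3) = 24128/3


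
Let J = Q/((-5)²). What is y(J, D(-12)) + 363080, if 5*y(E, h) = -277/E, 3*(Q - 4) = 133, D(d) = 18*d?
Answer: 10528489/29 ≈ 3.6305e+5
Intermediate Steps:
Q = 145/3 (Q = 4 + (⅓)*133 = 4 + 133/3 = 145/3 ≈ 48.333)
J = 29/15 (J = 145/(3*((-5)²)) = (145/3)/25 = (145/3)*(1/25) = 29/15 ≈ 1.9333)
y(E, h) = -277/(5*E) (y(E, h) = (-277/E)/5 = -277/(5*E))
y(J, D(-12)) + 363080 = -277/(5*29/15) + 363080 = -277/5*15/29 + 363080 = -831/29 + 363080 = 10528489/29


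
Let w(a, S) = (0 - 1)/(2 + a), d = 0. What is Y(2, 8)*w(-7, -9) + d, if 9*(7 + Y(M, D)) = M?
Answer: -61/45 ≈ -1.3556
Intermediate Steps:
Y(M, D) = -7 + M/9
w(a, S) = -1/(2 + a)
Y(2, 8)*w(-7, -9) + d = (-7 + (⅑)*2)*(-1/(2 - 7)) + 0 = (-7 + 2/9)*(-1/(-5)) + 0 = -(-61)*(-1)/(9*5) + 0 = -61/9*⅕ + 0 = -61/45 + 0 = -61/45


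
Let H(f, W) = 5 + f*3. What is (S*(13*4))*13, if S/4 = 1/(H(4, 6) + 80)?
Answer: 2704/97 ≈ 27.876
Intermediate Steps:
H(f, W) = 5 + 3*f
S = 4/97 (S = 4/((5 + 3*4) + 80) = 4/((5 + 12) + 80) = 4/(17 + 80) = 4/97 ≈ 0.041237)
(S*(13*4))*13 = (4*(13*4)/97)*13 = ((4/97)*52)*13 = (208/97)*13 = 2704/97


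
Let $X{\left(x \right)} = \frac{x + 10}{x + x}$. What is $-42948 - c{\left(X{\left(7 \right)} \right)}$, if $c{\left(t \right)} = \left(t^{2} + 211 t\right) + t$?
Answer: $- \frac{8468553}{196} \approx -43207.0$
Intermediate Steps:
$X{\left(x \right)} = \frac{10 + x}{2 x}$
$c{\left(t \right)} = t^{2} + 212 t$
$-42948 - c{\left(X{\left(7 \right)} \right)} = -42948 - \frac{10 + 7}{2 \cdot 7} \left(212 + \frac{10 + 7}{2 \cdot 7}\right) = -42948 - \frac{1}{2} \cdot \frac{1}{7} \cdot 17 \left(212 + \frac{1}{2} \cdot \frac{1}{7} \cdot 17\right) = -42948 - \frac{17 \left(212 + \frac{17}{14}\right)}{14} = -42948 - \frac{17}{14} \cdot \frac{2985}{14} = -42948 - \frac{50745}{196} = - \frac{8468553}{196}$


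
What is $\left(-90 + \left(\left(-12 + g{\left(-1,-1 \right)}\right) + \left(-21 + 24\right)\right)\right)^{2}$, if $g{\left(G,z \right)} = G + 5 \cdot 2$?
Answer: $8100$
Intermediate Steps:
$g{\left(G,z \right)} = 10 + G$ ($g{\left(G,z \right)} = G + 10 = 10 + G$)
$\left(-90 + \left(\left(-12 + g{\left(-1,-1 \right)}\right) + \left(-21 + 24\right)\right)\right)^{2} = \left(-90 + \left(\left(-12 + \left(10 - 1\right)\right) + \left(-21 + 24\right)\right)\right)^{2} = \left(-90 + \left(\left(-12 + 9\right) + 3\right)\right)^{2} = \left(-90 + \left(-3 + 3\right)\right)^{2} = \left(-90 + 0\right)^{2} = \left(-90\right)^{2} = 8100$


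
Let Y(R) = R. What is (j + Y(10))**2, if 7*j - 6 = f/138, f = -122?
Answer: 26863489/233289 ≈ 115.15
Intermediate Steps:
j = 353/483 (j = 6/7 + (-122/138)/7 = 6/7 + (-122*1/138)/7 = 6/7 + (1/7)*(-61/69) = 6/7 - 61/483 = 353/483 ≈ 0.73085)
(j + Y(10))**2 = (353/483 + 10)**2 = (5183/483)**2 = 26863489/233289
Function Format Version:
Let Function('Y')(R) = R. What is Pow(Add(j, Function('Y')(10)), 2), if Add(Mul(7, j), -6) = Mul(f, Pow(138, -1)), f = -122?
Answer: Rational(26863489, 233289) ≈ 115.15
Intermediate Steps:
j = Rational(353, 483) (j = Add(Rational(6, 7), Mul(Rational(1, 7), Mul(-122, Pow(138, -1)))) = Add(Rational(6, 7), Mul(Rational(1, 7), Mul(-122, Rational(1, 138)))) = Add(Rational(6, 7), Mul(Rational(1, 7), Rational(-61, 69))) = Add(Rational(6, 7), Rational(-61, 483)) = Rational(353, 483) ≈ 0.73085)
Pow(Add(j, Function('Y')(10)), 2) = Pow(Add(Rational(353, 483), 10), 2) = Pow(Rational(5183, 483), 2) = Rational(26863489, 233289)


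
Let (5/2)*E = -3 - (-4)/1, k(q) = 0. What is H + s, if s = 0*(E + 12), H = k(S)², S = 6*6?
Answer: 0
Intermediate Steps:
S = 36
E = ⅖ (E = 2*(-3 - (-4)/1)/5 = 2*(-3 - (-4))/5 = 2*(-3 - 1*(-4))/5 = 2*(-3 + 4)/5 = (⅖)*1 = ⅖ ≈ 0.40000)
H = 0 (H = 0² = 0)
s = 0 (s = 0*(⅖ + 12) = 0*(62/5) = 0)
H + s = 0 + 0 = 0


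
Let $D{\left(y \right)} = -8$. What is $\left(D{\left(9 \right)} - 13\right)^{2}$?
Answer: $441$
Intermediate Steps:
$\left(D{\left(9 \right)} - 13\right)^{2} = \left(-8 - 13\right)^{2} = \left(-21\right)^{2} = 441$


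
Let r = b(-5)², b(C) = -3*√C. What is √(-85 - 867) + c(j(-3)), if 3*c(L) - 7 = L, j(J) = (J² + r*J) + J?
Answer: 148/3 + 2*I*√238 ≈ 49.333 + 30.854*I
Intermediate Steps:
r = -45 (r = (-3*I*√5)² = -45)
j(J) = J² - 44*J (j(J) = (J² - 45*J) + J = J² - 44*J)
c(L) = 7/3 + L/3
√(-85 - 867) + c(j(-3)) = √(-85 - 867) + (7/3 + (-3*(-44 - 3))/3) = √(-952) + (7/3 + (-3*(-47))/3) = 2*I*√238 + (7/3 + (⅓)*141) = 2*I*√238 + (7/3 + 47) = 2*I*√238 + 148/3 = 148/3 + 2*I*√238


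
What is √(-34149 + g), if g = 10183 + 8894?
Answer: 4*I*√942 ≈ 122.77*I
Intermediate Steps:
g = 19077
√(-34149 + g) = √(-34149 + 19077) = √(-15072) = 4*I*√942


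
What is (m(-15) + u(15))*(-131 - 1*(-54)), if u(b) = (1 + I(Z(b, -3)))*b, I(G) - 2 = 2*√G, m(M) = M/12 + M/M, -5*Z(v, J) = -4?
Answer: -13783/4 - 924*√5 ≈ -5511.9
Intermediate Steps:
Z(v, J) = ⅘ (Z(v, J) = -⅕*(-4) = ⅘)
m(M) = 1 + M/12 (m(M) = M*(1/12) + 1 = M/12 + 1 = 1 + M/12)
I(G) = 2 + 2*√G
u(b) = b*(3 + 4*√5/5) (u(b) = (1 + (2 + 2*√(⅘)))*b = (1 + (2 + 2*(2*√5/5)))*b = (1 + (2 + 4*√5/5))*b = (3 + 4*√5/5)*b = b*(3 + 4*√5/5))
(m(-15) + u(15))*(-131 - 1*(-54)) = ((1 + (1/12)*(-15)) + (⅕)*15*(15 + 4*√5))*(-131 - 1*(-54)) = ((1 - 5/4) + (45 + 12*√5))*(-131 + 54) = (-¼ + (45 + 12*√5))*(-77) = (179/4 + 12*√5)*(-77) = -13783/4 - 924*√5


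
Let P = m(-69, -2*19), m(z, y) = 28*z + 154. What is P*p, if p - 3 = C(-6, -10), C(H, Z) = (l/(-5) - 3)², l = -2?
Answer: -433832/25 ≈ -17353.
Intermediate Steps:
C(H, Z) = 169/25 (C(H, Z) = (-2/(-5) - 3)² = (-2*(-⅕) - 3)² = (⅖ - 3)² = (-13/5)² = 169/25)
p = 244/25 (p = 3 + 169/25 = 244/25 ≈ 9.7600)
m(z, y) = 154 + 28*z
P = -1778 (P = 154 + 28*(-69) = 154 - 1932 = -1778)
P*p = -1778*244/25 = -433832/25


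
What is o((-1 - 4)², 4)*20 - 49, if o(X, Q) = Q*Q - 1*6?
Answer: 151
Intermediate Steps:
o(X, Q) = -6 + Q² (o(X, Q) = Q² - 6 = -6 + Q²)
o((-1 - 4)², 4)*20 - 49 = (-6 + 4²)*20 - 49 = (-6 + 16)*20 - 49 = 10*20 - 49 = 200 - 49 = 151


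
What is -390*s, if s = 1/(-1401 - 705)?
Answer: 5/27 ≈ 0.18519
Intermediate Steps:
s = -1/2106 (s = 1/(-2106) = -1/2106 ≈ -0.00047483)
-390*s = -390*(-1/2106) = 5/27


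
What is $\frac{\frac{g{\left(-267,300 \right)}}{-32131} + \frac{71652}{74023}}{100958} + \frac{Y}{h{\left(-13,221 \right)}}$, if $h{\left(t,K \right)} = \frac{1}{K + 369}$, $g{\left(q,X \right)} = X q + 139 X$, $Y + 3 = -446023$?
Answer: $- \frac{31594672239948750315374}{120060920063227} \approx -2.6316 \cdot 10^{8}$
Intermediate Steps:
$Y = -446026$ ($Y = -3 - 446023 = -446026$)
$g{\left(q,X \right)} = 139 X + X q$
$h{\left(t,K \right)} = \frac{1}{369 + K}$
$\frac{\frac{g{\left(-267,300 \right)}}{-32131} + \frac{71652}{74023}}{100958} + \frac{Y}{h{\left(-13,221 \right)}} = \frac{\frac{300 \left(139 - 267\right)}{-32131} + \frac{71652}{74023}}{100958} - \frac{446026}{\frac{1}{369 + 221}} = \left(300 \left(-128\right) \left(- \frac{1}{32131}\right) + 71652 \cdot \frac{1}{74023}\right) \frac{1}{100958} - \frac{446026}{\frac{1}{590}} = \left(\left(-38400\right) \left(- \frac{1}{32131}\right) + \frac{71652}{74023}\right) \frac{1}{100958} - 446026 \frac{1}{\frac{1}{590}} = \left(\frac{38400}{32131} + \frac{71652}{74023}\right) \frac{1}{100958} - 263155340 = \frac{5144733612}{2378433013} \cdot \frac{1}{100958} - 263155340 = \frac{2572366806}{120060920063227} - 263155340 = - \frac{31594672239948750315374}{120060920063227}$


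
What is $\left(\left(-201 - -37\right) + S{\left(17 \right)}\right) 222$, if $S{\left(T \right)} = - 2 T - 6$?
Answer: $-45288$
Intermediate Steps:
$S{\left(T \right)} = -6 - 2 T$
$\left(\left(-201 - -37\right) + S{\left(17 \right)}\right) 222 = \left(\left(-201 - -37\right) - 40\right) 222 = \left(\left(-201 + 37\right) - 40\right) 222 = \left(-164 - 40\right) 222 = \left(-204\right) 222 = -45288$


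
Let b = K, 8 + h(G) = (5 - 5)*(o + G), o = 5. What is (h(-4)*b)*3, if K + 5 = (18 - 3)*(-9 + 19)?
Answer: -3480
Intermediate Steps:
h(G) = -8 (h(G) = -8 + (5 - 5)*(5 + G) = -8 + 0*(5 + G) = -8 + 0 = -8)
K = 145 (K = -5 + (18 - 3)*(-9 + 19) = -5 + 15*10 = -5 + 150 = 145)
b = 145
(h(-4)*b)*3 = -8*145*3 = -1160*3 = -3480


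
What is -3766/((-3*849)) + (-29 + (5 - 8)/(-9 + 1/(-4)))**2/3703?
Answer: 21958598149/12911779629 ≈ 1.7007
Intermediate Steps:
-3766/((-3*849)) + (-29 + (5 - 8)/(-9 + 1/(-4)))**2/3703 = -3766/(-2547) + (-29 - 3/(-9 - 1/4))**2*(1/3703) = -3766*(-1/2547) + (-29 - 3/(-37/4))**2*(1/3703) = 3766/2547 + (-29 - 3*(-4/37))**2*(1/3703) = 3766/2547 + (-29 + 12/37)**2*(1/3703) = 3766/2547 + (-1061/37)**2*(1/3703) = 3766/2547 + (1125721/1369)*(1/3703) = 3766/2547 + 1125721/5069407 = 21958598149/12911779629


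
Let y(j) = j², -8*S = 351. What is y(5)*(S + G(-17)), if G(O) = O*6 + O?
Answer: -32575/8 ≈ -4071.9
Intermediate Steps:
S = -351/8 (S = -⅛*351 = -351/8 ≈ -43.875)
G(O) = 7*O (G(O) = 6*O + O = 7*O)
y(5)*(S + G(-17)) = 5²*(-351/8 + 7*(-17)) = 25*(-351/8 - 119) = 25*(-1303/8) = -32575/8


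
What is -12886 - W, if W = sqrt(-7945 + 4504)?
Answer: -12886 - I*sqrt(3441) ≈ -12886.0 - 58.66*I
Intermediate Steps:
W = I*sqrt(3441) (W = sqrt(-3441) = I*sqrt(3441) ≈ 58.66*I)
-12886 - W = -12886 - I*sqrt(3441)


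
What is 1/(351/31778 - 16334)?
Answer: -31778/519061501 ≈ -6.1222e-5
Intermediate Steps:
1/(351/31778 - 16334) = 1/(-519061501/31778) = -31778/519061501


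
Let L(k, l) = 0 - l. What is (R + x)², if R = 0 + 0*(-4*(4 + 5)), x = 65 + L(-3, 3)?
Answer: 3844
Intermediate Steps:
L(k, l) = -l
x = 62 (x = 65 - 1*3 = 65 - 3 = 62)
R = 0 (R = 0 + 0*(-4*9) = 0 + 0*(-36) = 0 + 0 = 0)
(R + x)² = (0 + 62)² = 62² = 3844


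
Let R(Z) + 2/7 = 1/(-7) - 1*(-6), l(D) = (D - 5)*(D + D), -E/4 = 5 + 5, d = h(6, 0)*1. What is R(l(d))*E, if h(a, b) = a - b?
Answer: -1560/7 ≈ -222.86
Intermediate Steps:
d = 6 (d = (6 - 1*0)*1 = (6 + 0)*1 = 6*1 = 6)
E = -40 (E = -4*(5 + 5) = -4*10 = -40)
l(D) = 2*D*(-5 + D) (l(D) = (-5 + D)*(2*D) = 2*D*(-5 + D))
R(Z) = 39/7 (R(Z) = -2/7 + (1/(-7) - 1*(-6)) = -2/7 + (-⅐ + 6) = -2/7 + 41/7 = 39/7)
R(l(d))*E = (39/7)*(-40) = -1560/7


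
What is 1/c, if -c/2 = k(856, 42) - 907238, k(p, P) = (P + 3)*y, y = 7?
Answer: 1/1813846 ≈ 5.5131e-7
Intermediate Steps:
k(p, P) = 21 + 7*P (k(p, P) = (P + 3)*7 = (3 + P)*7 = 21 + 7*P)
c = 1813846 (c = -2*((21 + 7*42) - 907238) = -2*((21 + 294) - 907238) = -2*(315 - 907238) = -2*(-906923) = 1813846)
1/c = 1/1813846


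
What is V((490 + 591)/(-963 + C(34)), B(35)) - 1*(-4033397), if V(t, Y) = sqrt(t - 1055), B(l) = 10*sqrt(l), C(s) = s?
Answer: 4033397 + 14*I*sqrt(4650574)/929 ≈ 4.0334e+6 + 32.499*I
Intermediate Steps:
V(t, Y) = sqrt(-1055 + t)
V((490 + 591)/(-963 + C(34)), B(35)) - 1*(-4033397) = sqrt(-1055 + (490 + 591)/(-963 + 34)) - 1*(-4033397) = sqrt(-1055 + 1081/(-929)) + 4033397 = sqrt(-1055 + 1081*(-1/929)) + 4033397 = sqrt(-1055 - 1081/929) + 4033397 = sqrt(-981176/929) + 4033397 = 14*I*sqrt(4650574)/929 + 4033397 = 4033397 + 14*I*sqrt(4650574)/929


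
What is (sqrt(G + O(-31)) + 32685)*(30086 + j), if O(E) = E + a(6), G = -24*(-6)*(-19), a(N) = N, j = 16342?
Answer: 1517499180 + 46428*I*sqrt(2761) ≈ 1.5175e+9 + 2.4396e+6*I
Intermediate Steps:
G = -2736 (G = 144*(-19) = -2736)
O(E) = 6 + E (O(E) = E + 6 = 6 + E)
(sqrt(G + O(-31)) + 32685)*(30086 + j) = (sqrt(-2736 + (6 - 31)) + 32685)*(30086 + 16342) = (sqrt(-2736 - 25) + 32685)*46428 = (sqrt(-2761) + 32685)*46428 = (I*sqrt(2761) + 32685)*46428 = (32685 + I*sqrt(2761))*46428 = 1517499180 + 46428*I*sqrt(2761)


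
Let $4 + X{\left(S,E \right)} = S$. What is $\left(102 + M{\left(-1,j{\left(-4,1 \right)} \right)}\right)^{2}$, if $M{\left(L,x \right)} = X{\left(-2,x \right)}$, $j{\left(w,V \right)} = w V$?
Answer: $9216$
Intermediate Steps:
$j{\left(w,V \right)} = V w$
$X{\left(S,E \right)} = -4 + S$
$M{\left(L,x \right)} = -6$ ($M{\left(L,x \right)} = -4 - 2 = -6$)
$\left(102 + M{\left(-1,j{\left(-4,1 \right)} \right)}\right)^{2} = \left(102 - 6\right)^{2} = 96^{2} = 9216$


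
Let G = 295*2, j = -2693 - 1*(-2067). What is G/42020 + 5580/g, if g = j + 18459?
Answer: 24499307/74934266 ≈ 0.32694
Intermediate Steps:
j = -626 (j = -2693 + 2067 = -626)
G = 590
g = 17833 (g = -626 + 18459 = 17833)
G/42020 + 5580/g = 590/42020 + 5580/17833 = 590*(1/42020) + 5580*(1/17833) = 59/4202 + 5580/17833 = 24499307/74934266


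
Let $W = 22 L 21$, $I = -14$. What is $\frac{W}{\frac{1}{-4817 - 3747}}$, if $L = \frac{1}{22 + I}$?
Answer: $-494571$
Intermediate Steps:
$L = \frac{1}{8}$ ($L = \frac{1}{22 - 14} = \frac{1}{8} \approx 0.125$)
$W = \frac{231}{4}$ ($W = 22 \cdot \frac{1}{8} \cdot 21 = \frac{11}{4} \cdot 21 = \frac{231}{4} \approx 57.75$)
$\frac{W}{\frac{1}{-4817 - 3747}} = \frac{231}{4 \frac{1}{-4817 - 3747}} = \frac{231}{4 \frac{1}{-8564}} = \frac{231}{4 \left(- \frac{1}{8564}\right)} = \frac{231}{4} \left(-8564\right) = -494571$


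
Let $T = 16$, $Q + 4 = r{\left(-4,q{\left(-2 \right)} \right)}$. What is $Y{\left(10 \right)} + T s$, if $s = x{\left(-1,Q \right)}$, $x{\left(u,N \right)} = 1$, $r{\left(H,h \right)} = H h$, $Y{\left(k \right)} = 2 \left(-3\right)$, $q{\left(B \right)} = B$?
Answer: $10$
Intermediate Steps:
$Y{\left(k \right)} = -6$
$Q = 4$ ($Q = -4 - -8 = -4 + 8 = 4$)
$s = 1$
$Y{\left(10 \right)} + T s = -6 + 16 \cdot 1 = -6 + 16 = 10$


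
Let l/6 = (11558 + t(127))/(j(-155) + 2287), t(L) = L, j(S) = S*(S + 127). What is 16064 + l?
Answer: 35508746/2209 ≈ 16075.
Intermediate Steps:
j(S) = S*(127 + S)
l = 23370/2209 (l = 6*((11558 + 127)/(-155*(127 - 155) + 2287)) = 6*(11685/(-155*(-28) + 2287)) = 6*(11685/(4340 + 2287)) = 6*(11685/6627) = 6*(11685*(1/6627)) = 6*(3895/2209) = 23370/2209 ≈ 10.579)
16064 + l = 16064 + 23370/2209 = 35508746/2209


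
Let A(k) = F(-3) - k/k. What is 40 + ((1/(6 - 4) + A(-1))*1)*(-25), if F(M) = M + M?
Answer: 405/2 ≈ 202.50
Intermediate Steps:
F(M) = 2*M
A(k) = -7 (A(k) = 2*(-3) - k/k = -6 - 1*1 = -6 - 1 = -7)
40 + ((1/(6 - 4) + A(-1))*1)*(-25) = 40 + ((1/(6 - 4) - 7)*1)*(-25) = 40 + ((1/2 - 7)*1)*(-25) = 40 - 13/2*1*(-25) = 40 - 13/2*(-25) = 40 + 325/2 = 405/2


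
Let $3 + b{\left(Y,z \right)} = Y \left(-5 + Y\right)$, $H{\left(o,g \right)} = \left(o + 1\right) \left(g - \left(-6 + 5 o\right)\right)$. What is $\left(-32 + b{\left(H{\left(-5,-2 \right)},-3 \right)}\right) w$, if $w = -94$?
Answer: $-1316094$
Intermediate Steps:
$H{\left(o,g \right)} = \left(1 + o\right) \left(6 + g - 5 o\right)$ ($H{\left(o,g \right)} = \left(1 + o\right) \left(g - \left(-6 + 5 o\right)\right) = \left(1 + o\right) \left(6 + g - 5 o\right)$)
$b{\left(Y,z \right)} = -3 + Y \left(-5 + Y\right)$
$\left(-32 + b{\left(H{\left(-5,-2 \right)},-3 \right)}\right) w = \left(-32 - \left(3 - \left(6 - 2 - 5 - 5 \left(-5\right)^{2} - -10\right)^{2} + 5 \left(6 - 2 - 5 - 5 \left(-5\right)^{2} - -10\right)\right)\right) \left(-94\right) = \left(-32 - \left(3 - \left(6 - 2 - 5 - 125 + 10\right)^{2} + 5 \left(6 - 2 - 5 - 125 + 10\right)\right)\right) \left(-94\right) = \left(-32 - \left(-577 - 13456\right)\right) \left(-94\right) = \left(-32 + \left(-3 + 13456 + 580\right)\right) \left(-94\right) = \left(-32 + 14033\right) \left(-94\right) = 14001 \left(-94\right) = -1316094$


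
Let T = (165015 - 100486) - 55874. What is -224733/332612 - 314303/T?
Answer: -106486013551/2878756860 ≈ -36.990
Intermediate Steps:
T = 8655 (T = 64529 - 55874 = 8655)
-224733/332612 - 314303/T = -224733/332612 - 314303/8655 = -106486013551/2878756860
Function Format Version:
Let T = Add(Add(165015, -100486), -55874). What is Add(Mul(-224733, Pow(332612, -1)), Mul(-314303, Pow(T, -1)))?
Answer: Rational(-106486013551, 2878756860) ≈ -36.990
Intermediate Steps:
T = 8655 (T = Add(64529, -55874) = 8655)
Add(Mul(-224733, Pow(332612, -1)), Mul(-314303, Pow(T, -1))) = Add(Mul(-224733, Pow(332612, -1)), Mul(-314303, Pow(8655, -1))) = Add(Mul(-224733, Rational(1, 332612)), Mul(-314303, Rational(1, 8655))) = Add(Rational(-224733, 332612), Rational(-314303, 8655)) = Rational(-106486013551, 2878756860)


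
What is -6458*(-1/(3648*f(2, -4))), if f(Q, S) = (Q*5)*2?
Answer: 3229/36480 ≈ 0.088514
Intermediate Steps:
f(Q, S) = 10*Q (f(Q, S) = (5*Q)*2 = 10*Q)
-6458*(-1/(3648*f(2, -4))) = -6458/((-16*19)*(((10*2)*6)*2)) = -6458/((-304*20*6*2)) = -6458/((-36480*2)) = -6458/((-304*240)) = -6458/(-72960) = -6458*(-1/72960) = 3229/36480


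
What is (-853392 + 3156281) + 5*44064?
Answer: 2523209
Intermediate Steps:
(-853392 + 3156281) + 5*44064 = 2302889 + 220320 = 2523209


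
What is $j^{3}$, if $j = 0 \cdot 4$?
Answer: $0$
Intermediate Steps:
$j = 0$
$j^{3} = 0^{3} = 0$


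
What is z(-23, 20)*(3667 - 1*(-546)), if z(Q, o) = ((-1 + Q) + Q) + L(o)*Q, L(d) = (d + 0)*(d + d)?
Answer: -77717211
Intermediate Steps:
L(d) = 2*d² (L(d) = d*(2*d) = 2*d²)
z(Q, o) = -1 + 2*Q + 2*Q*o² (z(Q, o) = ((-1 + Q) + Q) + (2*o²)*Q = (-1 + 2*Q) + 2*Q*o² = -1 + 2*Q + 2*Q*o²)
z(-23, 20)*(3667 - 1*(-546)) = (-1 + 2*(-23) + 2*(-23)*20²)*(3667 - 1*(-546)) = (-1 - 46 + 2*(-23)*400)*(3667 + 546) = (-1 - 46 - 18400)*4213 = -18447*4213 = -77717211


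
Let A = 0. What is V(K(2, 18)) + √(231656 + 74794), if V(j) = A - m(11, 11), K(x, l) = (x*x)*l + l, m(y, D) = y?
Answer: -11 + 15*√1362 ≈ 542.58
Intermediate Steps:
K(x, l) = l + l*x² (K(x, l) = x²*l + l = l*x² + l = l + l*x²)
V(j) = -11 (V(j) = 0 - 1*11 = 0 - 11 = -11)
V(K(2, 18)) + √(231656 + 74794) = -11 + √(231656 + 74794) = -11 + √306450 = -11 + 15*√1362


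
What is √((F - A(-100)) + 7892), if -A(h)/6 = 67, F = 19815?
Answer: √28109 ≈ 167.66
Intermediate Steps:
A(h) = -402 (A(h) = -6*67 = -402)
√((F - A(-100)) + 7892) = √((19815 - 1*(-402)) + 7892) = √((19815 + 402) + 7892) = √(20217 + 7892) = √28109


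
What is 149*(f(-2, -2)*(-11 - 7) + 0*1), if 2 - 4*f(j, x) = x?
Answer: -2682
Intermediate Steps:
f(j, x) = 1/2 - x/4
149*(f(-2, -2)*(-11 - 7) + 0*1) = 149*((1/2 - 1/4*(-2))*(-11 - 7) + 0*1) = 149*((1/2 + 1/2)*(-18) + 0) = 149*(1*(-18) + 0) = 149*(-18 + 0) = 149*(-18) = -2682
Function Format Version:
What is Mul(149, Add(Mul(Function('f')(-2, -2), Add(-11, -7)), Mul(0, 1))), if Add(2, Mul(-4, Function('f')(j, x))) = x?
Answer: -2682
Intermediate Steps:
Function('f')(j, x) = Add(Rational(1, 2), Mul(Rational(-1, 4), x))
Mul(149, Add(Mul(Function('f')(-2, -2), Add(-11, -7)), Mul(0, 1))) = Mul(149, Add(Mul(Add(Rational(1, 2), Mul(Rational(-1, 4), -2)), Add(-11, -7)), Mul(0, 1))) = Mul(149, Add(Mul(Add(Rational(1, 2), Rational(1, 2)), -18), 0)) = Mul(149, Add(Mul(1, -18), 0)) = Mul(149, Add(-18, 0)) = Mul(149, -18) = -2682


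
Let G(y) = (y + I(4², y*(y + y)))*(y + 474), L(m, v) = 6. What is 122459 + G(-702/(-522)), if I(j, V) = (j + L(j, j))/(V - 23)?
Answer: 1680174907804/13709141 ≈ 1.2256e+5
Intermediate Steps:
I(j, V) = (6 + j)/(-23 + V) (I(j, V) = (j + 6)/(V - 23) = (6 + j)/(-23 + V))
G(y) = (474 + y)*(y + 22/(-23 + 2*y²)) (G(y) = (y + (6 + 4²)/(-23 + y*(y + y)))*(y + 474) = (y + (6 + 16)/(-23 + y*(2*y)))*(474 + y) = (y + 22/(-23 + 2*y²))*(474 + y) = (474 + y)*(y + 22/(-23 + 2*y²)))
122459 + G(-702/(-522)) = 122459 + (10428 + 22*(-702/(-522)) + (-702/(-522))*(-23 + 2*(-702/(-522))²)*(474 - 702/(-522)))/(-23 + 2*(-702/(-522))²) = 122459 + (10428 + 22*(-702*(-1/522)) + (-702*(-1/522))*(-23 + 2*(-702*(-1/522))²)*(474 - 702*(-1/522)))/(-23 + 2*(-702*(-1/522))²) = 122459 + (10428 + 22*(39/29) + 39*(-23 + 2*(39/29)²)*(474 + 39/29)/29)/(-23 + 2*(39/29)²) = 122459 + (10428 + 858/29 + (39/29)*(-23 + 2*(1521/841))*(13785/29))/(-23 + 2*(1521/841)) = 122459 + (10428 + 858/29 + (39/29)*(-23 + 3042/841)*(13785/29))/(-23 + 3042/841) = 122459 + (10428 + 858/29 + (39/29)*(-16301/841)*(13785/29))/(-16301/841) = 122459 - 841*(10428 + 858/29 - 8763662115/707281)/16301 = 122459 - 841/16301*(-1367210085/707281) = 122459 + 1367210085/13709141 = 1680174907804/13709141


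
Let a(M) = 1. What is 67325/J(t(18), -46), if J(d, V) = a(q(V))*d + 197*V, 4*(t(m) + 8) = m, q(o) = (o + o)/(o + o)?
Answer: -134650/18131 ≈ -7.4265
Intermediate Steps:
q(o) = 1 (q(o) = (2*o)/((2*o)) = (2*o)*(1/(2*o)) = 1)
t(m) = -8 + m/4
J(d, V) = d + 197*V (J(d, V) = 1*d + 197*V = d + 197*V)
67325/J(t(18), -46) = 67325/((-8 + (¼)*18) + 197*(-46)) = 67325/((-8 + 9/2) - 9062) = 67325/(-7/2 - 9062) = 67325/(-18131/2) = 67325*(-2/18131) = -134650/18131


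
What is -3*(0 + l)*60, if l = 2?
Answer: -360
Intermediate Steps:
-3*(0 + l)*60 = -3*(0 + 2)*60 = -3*2*60 = -6*60 = -360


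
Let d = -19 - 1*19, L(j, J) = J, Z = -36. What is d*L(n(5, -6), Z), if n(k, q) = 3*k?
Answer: 1368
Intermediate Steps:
d = -38 (d = -19 - 19 = -38)
d*L(n(5, -6), Z) = -38*(-36) = 1368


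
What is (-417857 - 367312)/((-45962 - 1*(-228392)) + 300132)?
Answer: -87241/53618 ≈ -1.6271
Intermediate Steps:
(-417857 - 367312)/((-45962 - 1*(-228392)) + 300132) = -785169/((-45962 + 228392) + 300132) = -785169/(182430 + 300132) = -785169/482562 = -785169*1/482562 = -87241/53618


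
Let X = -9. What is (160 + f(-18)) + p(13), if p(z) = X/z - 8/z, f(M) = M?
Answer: 1829/13 ≈ 140.69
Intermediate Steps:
p(z) = -17/z (p(z) = -9/z - 8/z = -17/z)
(160 + f(-18)) + p(13) = (160 - 18) - 17/13 = 142 - 17*1/13 = 142 - 17/13 = 1829/13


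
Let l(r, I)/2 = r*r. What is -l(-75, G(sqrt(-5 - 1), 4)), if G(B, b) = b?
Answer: -11250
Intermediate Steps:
l(r, I) = 2*r**2 (l(r, I) = 2*(r*r) = 2*r**2)
-l(-75, G(sqrt(-5 - 1), 4)) = -2*(-75)**2 = -2*5625 = -1*11250 = -11250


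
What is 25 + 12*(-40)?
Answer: -455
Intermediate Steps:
25 + 12*(-40) = 25 - 480 = -455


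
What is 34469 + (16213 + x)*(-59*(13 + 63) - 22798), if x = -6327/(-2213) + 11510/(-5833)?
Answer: -5709562887751715/12908429 ≈ -4.4231e+8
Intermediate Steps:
x = 11433761/12908429 (x = -6327*(-1/2213) + 11510*(-1/5833) = 6327/2213 - 11510/5833 = 11433761/12908429 ≈ 0.88576)
34469 + (16213 + x)*(-59*(13 + 63) - 22798) = 34469 + (16213 + 11433761/12908429)*(-59*(13 + 63) - 22798) = 34469 + 209295793138*(-59*76 - 22798)/12908429 = 34469 + 209295793138*(-4484 - 22798)/12908429 = 34469 + (209295793138/12908429)*(-27282) = 34469 - 5710007828390916/12908429 = -5709562887751715/12908429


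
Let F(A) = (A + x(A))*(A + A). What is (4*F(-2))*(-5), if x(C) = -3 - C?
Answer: -240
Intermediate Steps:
F(A) = -6*A (F(A) = (A + (-3 - A))*(A + A) = -6*A)
(4*F(-2))*(-5) = (4*(-6*(-2)))*(-5) = (4*12)*(-5) = 48*(-5) = -240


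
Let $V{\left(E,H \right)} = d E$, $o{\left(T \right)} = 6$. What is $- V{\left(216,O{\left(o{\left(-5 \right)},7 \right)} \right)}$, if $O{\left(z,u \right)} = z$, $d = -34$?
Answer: $7344$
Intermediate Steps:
$V{\left(E,H \right)} = - 34 E$
$- V{\left(216,O{\left(o{\left(-5 \right)},7 \right)} \right)} = - \left(-34\right) 216 = \left(-1\right) \left(-7344\right) = 7344$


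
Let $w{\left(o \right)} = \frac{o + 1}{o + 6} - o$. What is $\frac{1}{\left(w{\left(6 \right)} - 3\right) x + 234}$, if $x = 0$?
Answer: $\frac{1}{234} \approx 0.0042735$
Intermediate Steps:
$w{\left(o \right)} = - o + \frac{1 + o}{6 + o}$ ($w{\left(o \right)} = \frac{1 + o}{6 + o} - o = - o + \frac{1 + o}{6 + o}$)
$\frac{1}{\left(w{\left(6 \right)} - 3\right) x + 234} = \frac{1}{\left(\frac{1 - 6^{2} - 30}{6 + 6} - 3\right) 0 + 234} = \frac{1}{\left(\frac{1 - 36 - 30}{12} - 3\right) 0 + 234} = \frac{1}{\left(\frac{1}{12} \left(-65\right) - 3\right) 0 + 234} = \frac{1}{\left(- \frac{65}{12} - 3\right) 0 + 234} = \frac{1}{\left(- \frac{101}{12}\right) 0 + 234} = \frac{1}{0 + 234} = \frac{1}{234}$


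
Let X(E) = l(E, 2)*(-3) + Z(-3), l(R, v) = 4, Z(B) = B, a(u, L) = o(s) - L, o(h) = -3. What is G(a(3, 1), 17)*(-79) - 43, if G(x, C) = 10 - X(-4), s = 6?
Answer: -2018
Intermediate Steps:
a(u, L) = -3 - L
X(E) = -15 (X(E) = 4*(-3) - 3 = -12 - 3 = -15)
G(x, C) = 25 (G(x, C) = 10 - 1*(-15) = 10 + 15 = 25)
G(a(3, 1), 17)*(-79) - 43 = 25*(-79) - 43 = -1975 - 43 = -2018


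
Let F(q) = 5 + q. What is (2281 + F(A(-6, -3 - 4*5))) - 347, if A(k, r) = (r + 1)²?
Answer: 2423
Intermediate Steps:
A(k, r) = (1 + r)²
(2281 + F(A(-6, -3 - 4*5))) - 347 = (2281 + (5 + (1 + (-3 - 4*5))²)) - 347 = (2281 + (5 + (1 + (-3 - 20))²)) - 347 = (2281 + (5 + (1 - 23)²)) - 347 = (2281 + (5 + (-22)²)) - 347 = (2281 + (5 + 484)) - 347 = (2281 + 489) - 347 = 2770 - 347 = 2423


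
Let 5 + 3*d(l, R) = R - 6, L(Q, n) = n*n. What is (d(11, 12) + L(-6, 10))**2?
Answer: 90601/9 ≈ 10067.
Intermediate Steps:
L(Q, n) = n**2
d(l, R) = -11/3 + R/3 (d(l, R) = -5/3 + (R - 6)/3 = -5/3 + (-6 + R)/3 = -5/3 + (-2 + R/3) = -11/3 + R/3)
(d(11, 12) + L(-6, 10))**2 = ((-11/3 + (1/3)*12) + 10**2)**2 = ((-11/3 + 4) + 100)**2 = (1/3 + 100)**2 = (301/3)**2 = 90601/9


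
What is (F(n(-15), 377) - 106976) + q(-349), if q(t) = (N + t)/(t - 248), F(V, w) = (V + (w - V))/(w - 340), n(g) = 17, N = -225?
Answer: -2362746557/22089 ≈ -1.0696e+5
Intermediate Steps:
F(V, w) = w/(-340 + w)
q(t) = (-225 + t)/(-248 + t) (q(t) = (-225 + t)/(t - 248) = (-225 + t)/(-248 + t))
(F(n(-15), 377) - 106976) + q(-349) = (377/(-340 + 377) - 106976) + (-225 - 349)/(-248 - 349) = (377/37 - 106976) - 574/(-597) = (377*(1/37) - 106976) - 1/597*(-574) = (377/37 - 106976) + 574/597 = -3957735/37 + 574/597 = -2362746557/22089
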